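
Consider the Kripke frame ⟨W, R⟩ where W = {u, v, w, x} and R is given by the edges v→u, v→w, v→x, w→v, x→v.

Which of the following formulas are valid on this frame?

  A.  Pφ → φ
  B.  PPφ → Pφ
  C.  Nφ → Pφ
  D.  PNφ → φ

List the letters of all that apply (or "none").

none

R is not symmetric: v R u but not u R v.
R is not transitive: v R w and w R v but not v R v.
R is not serial: u has no R-successor.
R is not a subset of the identity: v R u with v ≠ u.
(A) Pφ → φ is the converse of T; it holds exactly when R ⊆ identity. Here R ⊄ identity — not valid.
(B) PPφ → Pφ (the dual of axiom 4) characterises the transitive frames. R is not transitive — not valid.
(C) Nφ → Pφ (axiom D) characterises the serial frames. R is not serial — not valid.
(D) the dual of axiom B: valid iff R is symmetric. R is not symmetric — not valid.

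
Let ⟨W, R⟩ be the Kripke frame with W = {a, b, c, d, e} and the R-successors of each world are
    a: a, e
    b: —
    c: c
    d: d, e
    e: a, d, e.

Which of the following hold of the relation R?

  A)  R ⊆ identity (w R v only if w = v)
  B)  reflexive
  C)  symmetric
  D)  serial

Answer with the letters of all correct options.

(A) not ⊆ identity: a R e with a ≠ e.
(B) not reflexive: not b R b.
(C) symmetric: every R-edge is matched by its reverse.
(D) not serial: b has no R-successor.

C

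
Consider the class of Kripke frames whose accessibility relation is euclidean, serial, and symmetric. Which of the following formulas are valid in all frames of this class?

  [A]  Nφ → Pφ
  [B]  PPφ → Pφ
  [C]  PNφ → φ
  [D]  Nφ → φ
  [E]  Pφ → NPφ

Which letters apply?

A, B, C, D, E

Serial, symmetric and euclidean together give transitive (from symmetry + euclidean) and then reflexive; the relation is an equivalence.
(A) Nφ → Pφ is axiom D, which corresponds to seriality. Every such R is serial — valid.
(B) the dual of axiom 4: valid iff R is transitive. Every such R is transitive — valid.
(C) PNφ → φ (the dual of axiom B) characterises the symmetric frames. Every such R is symmetric — valid.
(D) axiom T: valid iff R is reflexive. Every such R is reflexive — valid.
(E) Pφ → NPφ is axiom 5; it is valid on a frame exactly when R is euclidean. Every such R is euclidean, so valid.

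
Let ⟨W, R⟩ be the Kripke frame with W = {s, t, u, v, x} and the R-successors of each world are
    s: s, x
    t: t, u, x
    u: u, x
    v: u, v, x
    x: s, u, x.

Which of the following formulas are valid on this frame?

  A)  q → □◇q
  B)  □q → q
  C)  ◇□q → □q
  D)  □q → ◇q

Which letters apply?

B, D

R is reflexive: each world relates to itself.
R is not symmetric: t R u but not u R t.
R is not euclidean: t R u and t R t but not u R t.
R is serial: every world has an R-successor.
(A) q → □◇q (axiom B) characterises the symmetric frames. R is not symmetric — not valid.
(B) □q → q (axiom T) characterises the reflexive frames. R is reflexive — valid.
(C) ◇□q → □q (the dual of axiom 5) characterises the euclidean frames. R is not euclidean — not valid.
(D) □q → ◇q is axiom D; it is valid on a frame exactly when R is serial. R is serial, so valid.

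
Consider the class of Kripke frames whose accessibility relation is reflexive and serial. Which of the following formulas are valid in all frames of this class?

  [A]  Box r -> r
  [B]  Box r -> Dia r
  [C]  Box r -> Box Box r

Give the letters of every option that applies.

A, B

(A) Box r -> r is axiom T; it is valid on a frame exactly when R is reflexive. Every such R is reflexive, so valid.
(B) Box r -> Dia r is axiom D; it is valid on a frame exactly when R is serial. Every such R is serial, so valid.
(C) Box r -> Box Box r (axiom 4) characterises the transitive frames. Such an R need not be transitive — not valid.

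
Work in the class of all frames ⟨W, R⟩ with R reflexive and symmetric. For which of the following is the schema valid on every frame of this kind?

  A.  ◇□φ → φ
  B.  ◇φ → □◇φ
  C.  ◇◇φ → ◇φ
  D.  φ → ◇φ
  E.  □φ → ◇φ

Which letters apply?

A, D, E

Reflexive relations are serial.
(A) ◇□φ → φ is the dual of axiom B, which corresponds to symmetry. Every such R is symmetric — valid.
(B) ◇φ → □◇φ is axiom 5; it is valid on a frame exactly when R is euclidean. Such an R need not be euclidean, so not valid.
(C) ◇◇φ → ◇φ (the dual of axiom 4) characterises the transitive frames. Such an R need not be transitive — not valid.
(D) the dual of axiom T: valid iff R is reflexive. Every such R is reflexive — valid.
(E) □φ → ◇φ (axiom D) characterises the serial frames. Every such R is serial — valid.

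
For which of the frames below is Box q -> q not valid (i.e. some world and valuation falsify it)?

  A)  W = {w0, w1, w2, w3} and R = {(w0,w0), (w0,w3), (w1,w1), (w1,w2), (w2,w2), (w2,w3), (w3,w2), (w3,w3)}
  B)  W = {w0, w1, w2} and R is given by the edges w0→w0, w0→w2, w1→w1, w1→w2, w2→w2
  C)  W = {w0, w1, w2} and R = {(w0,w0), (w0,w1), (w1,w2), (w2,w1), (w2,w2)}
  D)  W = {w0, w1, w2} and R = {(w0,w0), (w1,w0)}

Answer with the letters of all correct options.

C, D

The schema Box q -> q is axiom T; it is valid on a frame iff R is reflexive.
(A) R is reflexive (each world relates to itself), so the schema is valid here.
(B) R is reflexive (each world relates to itself), so the schema is valid here.
(C) R is not reflexive (not w1 R w1), so the schema fails here.
(D) R is not reflexive (not w1 R w1), so the schema fails here.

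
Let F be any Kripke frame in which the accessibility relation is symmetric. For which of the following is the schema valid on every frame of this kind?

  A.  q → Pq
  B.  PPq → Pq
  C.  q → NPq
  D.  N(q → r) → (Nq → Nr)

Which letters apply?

C, D

(A) q → Pq is the dual of axiom T, which corresponds to reflexivity. Such an R need not be reflexive — not valid.
(B) the dual of axiom 4: valid iff R is transitive. Such an R need not be transitive — not valid.
(C) q → NPq is axiom B; it is valid on a frame exactly when R is symmetric. Every such R is symmetric, so valid.
(D) N(q → r) → (Nq → Nr) is the K axiom; it holds on all frames — valid.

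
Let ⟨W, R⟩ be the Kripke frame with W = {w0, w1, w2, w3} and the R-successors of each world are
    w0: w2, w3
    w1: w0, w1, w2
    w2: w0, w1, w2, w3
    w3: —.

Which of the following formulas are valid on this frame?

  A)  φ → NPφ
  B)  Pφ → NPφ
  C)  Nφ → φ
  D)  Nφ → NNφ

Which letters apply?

none

R is not reflexive: not w0 R w0.
R is not symmetric: w0 R w3 but not w3 R w0.
R is not transitive: w0 R w2 and w2 R w0 but not w0 R w0.
R is not euclidean: w0 R w3 and w0 R w2 but not w3 R w2.
(A) axiom B: valid iff R is symmetric. R is not symmetric — not valid.
(B) Pφ → NPφ is axiom 5, which corresponds to the euclidean property. R is not euclidean — not valid.
(C) axiom T: valid iff R is reflexive. R is not reflexive — not valid.
(D) axiom 4: valid iff R is transitive. R is not transitive — not valid.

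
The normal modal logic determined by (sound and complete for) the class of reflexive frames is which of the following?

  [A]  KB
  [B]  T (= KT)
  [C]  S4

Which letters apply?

B

(A) KB is determined by the class of symmetric frames.
(B) T (= KT) is determined by exactly this class.
(C) S4 is determined by the class of reflexive and transitive frames.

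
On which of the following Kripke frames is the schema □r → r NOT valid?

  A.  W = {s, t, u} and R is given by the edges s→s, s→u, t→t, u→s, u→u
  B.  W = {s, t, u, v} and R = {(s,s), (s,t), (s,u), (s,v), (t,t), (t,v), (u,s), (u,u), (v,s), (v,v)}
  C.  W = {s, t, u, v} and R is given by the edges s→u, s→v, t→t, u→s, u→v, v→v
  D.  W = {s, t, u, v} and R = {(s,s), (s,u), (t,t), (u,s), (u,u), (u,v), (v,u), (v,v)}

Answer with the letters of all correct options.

The schema □r → r is axiom T; it is valid on a frame iff R is reflexive.
(A) R is reflexive (each world relates to itself), so the schema is valid here.
(B) R is reflexive (each world relates to itself), so the schema is valid here.
(C) R is not reflexive (not s R s), so the schema fails here.
(D) R is reflexive (each world relates to itself), so the schema is valid here.

C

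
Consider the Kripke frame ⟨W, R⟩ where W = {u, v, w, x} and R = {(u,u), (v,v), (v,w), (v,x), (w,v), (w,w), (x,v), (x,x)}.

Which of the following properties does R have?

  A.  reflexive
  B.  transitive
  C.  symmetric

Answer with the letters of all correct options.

A, C

(A) reflexive: each world relates to itself.
(B) not transitive: w R v and v R x but not w R x.
(C) symmetric: every R-edge is matched by its reverse.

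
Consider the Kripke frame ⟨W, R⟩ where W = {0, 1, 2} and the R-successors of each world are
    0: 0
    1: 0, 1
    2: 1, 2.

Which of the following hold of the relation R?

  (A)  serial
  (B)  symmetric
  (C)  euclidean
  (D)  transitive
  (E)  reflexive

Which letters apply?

(A) serial: every world has an R-successor.
(B) not symmetric: 1 R 0 but not 0 R 1.
(C) not euclidean: 1 R 0 and 1 R 1 but not 0 R 1.
(D) not transitive: 2 R 1 and 1 R 0 but not 2 R 0.
(E) reflexive: each world relates to itself.

A, E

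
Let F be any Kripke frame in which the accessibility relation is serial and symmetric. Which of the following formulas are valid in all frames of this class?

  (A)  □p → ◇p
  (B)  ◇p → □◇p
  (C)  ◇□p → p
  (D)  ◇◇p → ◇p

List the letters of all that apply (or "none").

A, C

(A) □p → ◇p is axiom D; it is valid on a frame exactly when R is serial. Every such R is serial, so valid.
(B) ◇p → □◇p is axiom 5, which corresponds to the euclidean property. Such an R need not be euclidean — not valid.
(C) ◇□p → p (the dual of axiom B) characterises the symmetric frames. Every such R is symmetric — valid.
(D) ◇◇p → ◇p (the dual of axiom 4) characterises the transitive frames. Such an R need not be transitive — not valid.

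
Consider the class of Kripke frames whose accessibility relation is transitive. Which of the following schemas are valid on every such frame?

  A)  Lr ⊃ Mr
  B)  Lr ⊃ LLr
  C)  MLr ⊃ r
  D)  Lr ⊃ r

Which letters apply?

B

(A) Lr ⊃ Mr is axiom D, which corresponds to seriality. Such an R need not be serial — not valid.
(B) Lr ⊃ LLr (axiom 4) characterises the transitive frames. Every such R is transitive — valid.
(C) MLr ⊃ r is the dual of axiom B, which corresponds to symmetry. Such an R need not be symmetric — not valid.
(D) axiom T: valid iff R is reflexive. Such an R need not be reflexive — not valid.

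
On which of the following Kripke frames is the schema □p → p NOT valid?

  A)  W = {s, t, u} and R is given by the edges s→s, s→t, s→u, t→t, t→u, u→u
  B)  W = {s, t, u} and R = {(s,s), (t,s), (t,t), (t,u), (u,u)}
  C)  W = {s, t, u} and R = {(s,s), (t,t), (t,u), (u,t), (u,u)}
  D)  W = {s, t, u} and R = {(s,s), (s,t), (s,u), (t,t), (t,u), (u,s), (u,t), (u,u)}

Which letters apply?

none

The schema □p → p is axiom T; it is valid on a frame iff R is reflexive.
(A) R is reflexive (each world relates to itself), so the schema is valid here.
(B) R is reflexive (each world relates to itself), so the schema is valid here.
(C) R is reflexive (each world relates to itself), so the schema is valid here.
(D) R is reflexive (each world relates to itself), so the schema is valid here.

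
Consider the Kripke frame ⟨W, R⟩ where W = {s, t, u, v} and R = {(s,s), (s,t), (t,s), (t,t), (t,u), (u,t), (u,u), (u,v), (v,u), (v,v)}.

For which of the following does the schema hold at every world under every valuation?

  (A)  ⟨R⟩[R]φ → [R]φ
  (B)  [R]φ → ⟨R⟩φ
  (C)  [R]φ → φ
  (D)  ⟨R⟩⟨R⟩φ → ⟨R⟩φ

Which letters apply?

B, C

R is reflexive: each world relates to itself.
R is not transitive: s R t and t R u but not s R u.
R is not euclidean: t R s and t R u but not s R u.
R is serial: every world has an R-successor.
(A) ⟨R⟩[R]φ → [R]φ is the dual of axiom 5; it is valid on a frame exactly when R is euclidean. R is not euclidean, so not valid.
(B) [R]φ → ⟨R⟩φ (axiom D) characterises the serial frames. R is serial — valid.
(C) axiom T: valid iff R is reflexive. R is reflexive — valid.
(D) the dual of axiom 4: valid iff R is transitive. R is not transitive — not valid.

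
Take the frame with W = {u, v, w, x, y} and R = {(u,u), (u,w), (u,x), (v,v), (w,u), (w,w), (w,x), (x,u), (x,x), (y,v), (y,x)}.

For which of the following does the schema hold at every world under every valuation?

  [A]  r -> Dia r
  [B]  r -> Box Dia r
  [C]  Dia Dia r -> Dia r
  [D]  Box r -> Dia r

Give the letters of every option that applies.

R is not reflexive: not y R y.
R is not symmetric: w R x but not x R w.
R is not transitive: x R u and u R w but not x R w.
R is serial: every world has an R-successor.
(A) r -> Dia r is the dual of axiom T, which corresponds to reflexivity. R is not reflexive — not valid.
(B) r -> Box Dia r (axiom B) characterises the symmetric frames. R is not symmetric — not valid.
(C) Dia Dia r -> Dia r is the dual of axiom 4; it is valid on a frame exactly when R is transitive. R is not transitive, so not valid.
(D) axiom D: valid iff R is serial. R is serial — valid.

D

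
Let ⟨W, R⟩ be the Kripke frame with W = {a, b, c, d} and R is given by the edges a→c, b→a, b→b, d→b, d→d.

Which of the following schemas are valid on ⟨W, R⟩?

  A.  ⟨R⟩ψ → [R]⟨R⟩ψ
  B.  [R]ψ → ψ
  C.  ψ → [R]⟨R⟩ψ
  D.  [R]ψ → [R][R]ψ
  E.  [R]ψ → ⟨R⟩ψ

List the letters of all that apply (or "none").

none

R is not reflexive: not a R a.
R is not symmetric: a R c but not c R a.
R is not transitive: b R a and a R c but not b R c.
R is not euclidean: b R a and b R b but not a R b.
R is not serial: c has no R-successor.
(A) ⟨R⟩ψ → [R]⟨R⟩ψ is axiom 5; it is valid on a frame exactly when R is euclidean. R is not euclidean, so not valid.
(B) axiom T: valid iff R is reflexive. R is not reflexive — not valid.
(C) axiom B: valid iff R is symmetric. R is not symmetric — not valid.
(D) [R]ψ → [R][R]ψ (axiom 4) characterises the transitive frames. R is not transitive — not valid.
(E) axiom D: valid iff R is serial. R is not serial — not valid.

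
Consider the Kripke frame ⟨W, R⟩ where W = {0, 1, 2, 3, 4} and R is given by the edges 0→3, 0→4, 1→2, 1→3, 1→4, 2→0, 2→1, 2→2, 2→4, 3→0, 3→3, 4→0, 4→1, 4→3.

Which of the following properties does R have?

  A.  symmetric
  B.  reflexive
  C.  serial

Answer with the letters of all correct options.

C

(A) not symmetric: 1 R 3 but not 3 R 1.
(B) not reflexive: not 0 R 0.
(C) serial: every world has an R-successor.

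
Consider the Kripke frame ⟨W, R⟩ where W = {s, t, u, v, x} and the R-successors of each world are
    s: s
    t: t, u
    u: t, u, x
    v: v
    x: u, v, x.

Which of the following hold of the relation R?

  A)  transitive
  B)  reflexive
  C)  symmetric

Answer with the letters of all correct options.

B

(A) not transitive: t R u and u R x but not t R x.
(B) reflexive: each world relates to itself.
(C) not symmetric: x R v but not v R x.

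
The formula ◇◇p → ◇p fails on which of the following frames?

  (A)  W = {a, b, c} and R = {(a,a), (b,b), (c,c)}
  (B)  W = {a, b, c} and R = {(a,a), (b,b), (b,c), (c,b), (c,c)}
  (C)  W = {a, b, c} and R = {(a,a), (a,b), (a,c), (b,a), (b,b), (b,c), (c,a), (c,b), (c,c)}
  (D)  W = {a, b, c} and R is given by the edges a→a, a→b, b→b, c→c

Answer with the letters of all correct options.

The schema ◇◇p → ◇p is the dual of axiom 4; it is valid on a frame iff R is transitive.
(A) R is transitive (R is closed under composition), so the schema is valid here.
(B) R is transitive (R is closed under composition), so the schema is valid here.
(C) R is transitive (R is closed under composition), so the schema is valid here.
(D) R is transitive (R is closed under composition), so the schema is valid here.

none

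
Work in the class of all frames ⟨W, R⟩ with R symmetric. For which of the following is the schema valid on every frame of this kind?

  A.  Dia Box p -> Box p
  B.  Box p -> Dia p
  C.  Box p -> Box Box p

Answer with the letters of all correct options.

none

(A) Dia Box p -> Box p is the dual of axiom 5; it is valid on a frame exactly when R is euclidean. Such an R need not be euclidean, so not valid.
(B) Box p -> Dia p is axiom D; it is valid on a frame exactly when R is serial. Such an R need not be serial, so not valid.
(C) axiom 4: valid iff R is transitive. Such an R need not be transitive — not valid.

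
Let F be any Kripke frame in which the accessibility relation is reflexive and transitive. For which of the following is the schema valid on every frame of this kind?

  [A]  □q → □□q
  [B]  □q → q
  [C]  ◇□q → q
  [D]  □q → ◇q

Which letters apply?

Reflexive relations are serial.
(A) □q → □□q (axiom 4) characterises the transitive frames. Every such R is transitive — valid.
(B) □q → q is axiom T, which corresponds to reflexivity. Every such R is reflexive — valid.
(C) ◇□q → q is the dual of axiom B, which corresponds to symmetry. Such an R need not be symmetric — not valid.
(D) □q → ◇q is axiom D; it is valid on a frame exactly when R is serial. Every such R is serial, so valid.

A, B, D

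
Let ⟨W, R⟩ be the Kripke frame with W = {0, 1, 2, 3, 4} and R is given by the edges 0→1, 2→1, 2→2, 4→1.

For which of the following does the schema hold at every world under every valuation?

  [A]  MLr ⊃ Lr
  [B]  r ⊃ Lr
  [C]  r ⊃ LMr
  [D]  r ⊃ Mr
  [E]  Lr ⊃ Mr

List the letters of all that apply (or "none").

R is not reflexive: not 0 R 0.
R is not symmetric: 0 R 1 but not 1 R 0.
R is not euclidean: 2 R 1 and 2 R 2 but not 1 R 2.
R is not serial: 1 has no R-successor.
R is not a subset of the identity: 0 R 1 with 0 ≠ 1.
(A) MLr ⊃ Lr (the dual of axiom 5) characterises the euclidean frames. R is not euclidean — not valid.
(B) r ⊃ Lr (equivalent to ◇p→p) corresponds to R being a subset of the identity. Here R ⊄ identity, so not valid.
(C) r ⊃ LMr is axiom B, which corresponds to symmetry. R is not symmetric — not valid.
(D) r ⊃ Mr is the dual of axiom T; it is valid on a frame exactly when R is reflexive. R is not reflexive, so not valid.
(E) Lr ⊃ Mr (axiom D) characterises the serial frames. R is not serial — not valid.

none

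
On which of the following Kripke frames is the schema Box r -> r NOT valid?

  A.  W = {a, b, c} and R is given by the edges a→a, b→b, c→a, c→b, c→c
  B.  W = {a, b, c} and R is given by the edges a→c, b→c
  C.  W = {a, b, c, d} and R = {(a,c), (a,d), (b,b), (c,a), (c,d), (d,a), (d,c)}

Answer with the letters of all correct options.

B, C

The schema Box r -> r is axiom T; it is valid on a frame iff R is reflexive.
(A) R is reflexive (each world relates to itself), so the schema is valid here.
(B) R is not reflexive (not a R a), so the schema fails here.
(C) R is not reflexive (not a R a), so the schema fails here.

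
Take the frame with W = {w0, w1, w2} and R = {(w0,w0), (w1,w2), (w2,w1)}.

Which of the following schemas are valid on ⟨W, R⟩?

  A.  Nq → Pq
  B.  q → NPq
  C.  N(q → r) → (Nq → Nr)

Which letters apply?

A, B, C

R is symmetric: every R-edge is matched by its reverse.
R is serial: every world has an R-successor.
(A) Nq → Pq is axiom D; it is valid on a frame exactly when R is serial. R is serial, so valid.
(B) q → NPq is axiom B, which corresponds to symmetry. R is symmetric — valid.
(C) N(q → r) → (Nq → Nr) is axiom K, valid on every Kripke frame — valid.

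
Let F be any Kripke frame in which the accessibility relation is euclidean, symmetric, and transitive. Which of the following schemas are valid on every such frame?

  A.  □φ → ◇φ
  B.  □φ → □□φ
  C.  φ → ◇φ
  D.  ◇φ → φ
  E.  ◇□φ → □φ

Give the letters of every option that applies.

B, E

(A) □φ → ◇φ is axiom D, which corresponds to seriality. Such an R need not be serial — not valid.
(B) axiom 4: valid iff R is transitive. Every such R is transitive — valid.
(C) φ → ◇φ is the dual of axiom T, which corresponds to reflexivity. Such an R need not be reflexive — not valid.
(D) ◇φ → φ is valid only on frames where every R-edge is a self-loop. Such an R need not be a subset of the identity — not valid.
(E) ◇□φ → □φ is the dual of axiom 5, which corresponds to the euclidean property. Every such R is euclidean — valid.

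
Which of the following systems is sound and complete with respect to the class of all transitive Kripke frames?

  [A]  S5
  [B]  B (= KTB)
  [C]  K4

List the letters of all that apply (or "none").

(A) S5 is determined by the class of reflexive, symmetric, and transitive frames.
(B) B (= KTB) is determined by the class of reflexive and symmetric frames.
(C) K4 is determined by exactly this class.

C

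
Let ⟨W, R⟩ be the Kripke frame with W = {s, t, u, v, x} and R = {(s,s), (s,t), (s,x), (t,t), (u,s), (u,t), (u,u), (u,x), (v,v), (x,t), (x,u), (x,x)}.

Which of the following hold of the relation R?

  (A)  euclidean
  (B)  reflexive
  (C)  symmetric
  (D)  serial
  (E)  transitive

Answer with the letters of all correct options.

(A) not euclidean: s R t and s R s but not t R s.
(B) reflexive: each world relates to itself.
(C) not symmetric: s R t but not t R s.
(D) serial: every world has an R-successor.
(E) not transitive: s R x and x R u but not s R u.

B, D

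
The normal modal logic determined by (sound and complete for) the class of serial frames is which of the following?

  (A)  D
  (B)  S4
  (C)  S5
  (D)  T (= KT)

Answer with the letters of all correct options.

(A) D is determined by exactly this class.
(B) S4 is determined by the class of reflexive and transitive frames.
(C) S5 is determined by the class of reflexive, symmetric, and transitive frames.
(D) T (= KT) is determined by the class of reflexive frames.

A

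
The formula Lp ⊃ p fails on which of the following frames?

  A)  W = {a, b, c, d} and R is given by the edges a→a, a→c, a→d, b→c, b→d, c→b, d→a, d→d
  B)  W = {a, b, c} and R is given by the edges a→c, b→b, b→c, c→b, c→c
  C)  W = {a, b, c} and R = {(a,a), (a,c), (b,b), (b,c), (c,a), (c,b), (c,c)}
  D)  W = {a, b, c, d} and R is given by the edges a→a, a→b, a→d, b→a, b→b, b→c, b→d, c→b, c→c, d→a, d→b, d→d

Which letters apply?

The schema Lp ⊃ p is axiom T; it is valid on a frame iff R is reflexive.
(A) R is not reflexive (not b R b), so the schema fails here.
(B) R is not reflexive (not a R a), so the schema fails here.
(C) R is reflexive (each world relates to itself), so the schema is valid here.
(D) R is reflexive (each world relates to itself), so the schema is valid here.

A, B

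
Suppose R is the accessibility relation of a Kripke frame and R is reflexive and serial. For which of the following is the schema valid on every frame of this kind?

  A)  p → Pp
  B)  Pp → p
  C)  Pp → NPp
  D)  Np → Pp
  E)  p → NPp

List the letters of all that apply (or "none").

A, D

(A) p → Pp is the dual of axiom T; it is valid on a frame exactly when R is reflexive. Every such R is reflexive, so valid.
(B) Pp → p is the converse of T; it holds exactly when R ⊆ identity. Such an R need not be a subset of the identity — not valid.
(C) Pp → NPp (axiom 5) characterises the euclidean frames. Such an R need not be euclidean — not valid.
(D) Np → Pp is axiom D, which corresponds to seriality. Every such R is serial — valid.
(E) p → NPp (axiom B) characterises the symmetric frames. Such an R need not be symmetric — not valid.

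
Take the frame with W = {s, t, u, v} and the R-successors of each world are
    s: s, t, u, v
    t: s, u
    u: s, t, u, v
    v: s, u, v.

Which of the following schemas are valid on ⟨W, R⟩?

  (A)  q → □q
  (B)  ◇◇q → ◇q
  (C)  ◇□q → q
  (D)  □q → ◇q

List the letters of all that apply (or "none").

R is symmetric: every R-edge is matched by its reverse.
R is not transitive: t R s and s R t but not t R t.
R is serial: every world has an R-successor.
R is not a subset of the identity: s R t with s ≠ t.
(A) q → □q (equivalent to ◇p→p) corresponds to R being a subset of the identity. Here R ⊄ identity, so not valid.
(B) ◇◇q → ◇q (the dual of axiom 4) characterises the transitive frames. R is not transitive — not valid.
(C) ◇□q → q (the dual of axiom B) characterises the symmetric frames. R is symmetric — valid.
(D) axiom D: valid iff R is serial. R is serial — valid.

C, D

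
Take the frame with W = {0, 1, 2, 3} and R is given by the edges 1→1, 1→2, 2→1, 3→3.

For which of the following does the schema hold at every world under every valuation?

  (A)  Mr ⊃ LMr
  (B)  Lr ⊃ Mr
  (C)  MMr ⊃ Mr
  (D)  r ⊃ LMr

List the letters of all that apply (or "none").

D

R is symmetric: every R-edge is matched by its reverse.
R is not transitive: 2 R 1 and 1 R 2 but not 2 R 2.
R is not euclidean: 1 R 2 and 1 R 2 but not 2 R 2.
R is not serial: 0 has no R-successor.
(A) Mr ⊃ LMr is axiom 5, which corresponds to the euclidean property. R is not euclidean — not valid.
(B) Lr ⊃ Mr is axiom D; it is valid on a frame exactly when R is serial. R is not serial, so not valid.
(C) MMr ⊃ Mr is the dual of axiom 4; it is valid on a frame exactly when R is transitive. R is not transitive, so not valid.
(D) axiom B: valid iff R is symmetric. R is symmetric — valid.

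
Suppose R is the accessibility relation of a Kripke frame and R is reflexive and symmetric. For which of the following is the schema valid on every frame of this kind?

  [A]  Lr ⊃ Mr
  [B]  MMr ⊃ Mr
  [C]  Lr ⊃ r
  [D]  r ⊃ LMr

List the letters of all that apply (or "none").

A, C, D

Reflexive relations are serial.
(A) Lr ⊃ Mr (axiom D) characterises the serial frames. Every such R is serial — valid.
(B) the dual of axiom 4: valid iff R is transitive. Such an R need not be transitive — not valid.
(C) Lr ⊃ r (axiom T) characterises the reflexive frames. Every such R is reflexive — valid.
(D) r ⊃ LMr is axiom B; it is valid on a frame exactly when R is symmetric. Every such R is symmetric, so valid.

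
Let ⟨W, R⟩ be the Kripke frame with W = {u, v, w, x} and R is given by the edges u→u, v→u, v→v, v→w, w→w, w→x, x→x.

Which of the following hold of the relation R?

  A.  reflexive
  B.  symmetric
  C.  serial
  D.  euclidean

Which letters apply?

A, C

(A) reflexive: each world relates to itself.
(B) not symmetric: v R u but not u R v.
(C) serial: every world has an R-successor.
(D) not euclidean: v R u and v R v but not u R v.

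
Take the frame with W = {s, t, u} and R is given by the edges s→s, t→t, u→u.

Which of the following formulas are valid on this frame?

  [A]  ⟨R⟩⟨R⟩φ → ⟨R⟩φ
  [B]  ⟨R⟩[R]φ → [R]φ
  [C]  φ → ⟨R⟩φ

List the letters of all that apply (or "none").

A, B, C

R is reflexive: each world relates to itself.
R is transitive: R is closed under composition.
R is euclidean: any two R-successors of the same world are R-related.
(A) ⟨R⟩⟨R⟩φ → ⟨R⟩φ is the dual of axiom 4; it is valid on a frame exactly when R is transitive. R is transitive, so valid.
(B) ⟨R⟩[R]φ → [R]φ (the dual of axiom 5) characterises the euclidean frames. R is euclidean — valid.
(C) φ → ⟨R⟩φ (the dual of axiom T) characterises the reflexive frames. R is reflexive — valid.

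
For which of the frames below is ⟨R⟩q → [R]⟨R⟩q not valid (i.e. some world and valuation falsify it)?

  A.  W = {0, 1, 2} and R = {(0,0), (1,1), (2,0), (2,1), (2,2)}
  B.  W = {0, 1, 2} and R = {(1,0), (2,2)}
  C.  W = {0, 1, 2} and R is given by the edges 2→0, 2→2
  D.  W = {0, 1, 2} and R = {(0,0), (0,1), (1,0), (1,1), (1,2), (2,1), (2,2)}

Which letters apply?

The schema ⟨R⟩q → [R]⟨R⟩q is axiom 5; it is valid on a frame iff R is euclidean.
(A) R is not euclidean (2 R 0 and 2 R 1 but not 0 R 1), so the schema fails here.
(B) R is not euclidean (1 R 0 and 1 R 0 but not 0 R 0), so the schema fails here.
(C) R is not euclidean (2 R 0 and 2 R 2 but not 0 R 2), so the schema fails here.
(D) R is not euclidean (1 R 0 and 1 R 2 but not 0 R 2), so the schema fails here.

A, B, C, D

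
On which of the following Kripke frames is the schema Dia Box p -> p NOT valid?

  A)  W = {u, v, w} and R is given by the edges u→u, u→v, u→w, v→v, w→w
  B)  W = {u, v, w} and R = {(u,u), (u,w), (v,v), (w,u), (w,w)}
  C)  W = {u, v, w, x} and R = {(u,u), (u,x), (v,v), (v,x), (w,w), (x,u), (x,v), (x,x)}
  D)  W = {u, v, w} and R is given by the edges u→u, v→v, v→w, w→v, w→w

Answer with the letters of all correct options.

A

The schema Dia Box p -> p is the dual of axiom B; it is valid on a frame iff R is symmetric.
(A) R is not symmetric (u R v but not v R u), so the schema fails here.
(B) R is symmetric (every R-edge is matched by its reverse), so the schema is valid here.
(C) R is symmetric (every R-edge is matched by its reverse), so the schema is valid here.
(D) R is symmetric (every R-edge is matched by its reverse), so the schema is valid here.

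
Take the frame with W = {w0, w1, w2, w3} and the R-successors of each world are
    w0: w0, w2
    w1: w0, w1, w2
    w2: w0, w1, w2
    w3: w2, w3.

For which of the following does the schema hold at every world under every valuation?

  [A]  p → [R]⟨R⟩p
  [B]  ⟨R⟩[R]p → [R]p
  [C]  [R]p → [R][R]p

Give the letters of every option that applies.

R is not symmetric: w1 R w0 but not w0 R w1.
R is not transitive: w0 R w2 and w2 R w1 but not w0 R w1.
R is not euclidean: w1 R w0 and w1 R w1 but not w0 R w1.
(A) p → [R]⟨R⟩p is axiom B, which corresponds to symmetry. R is not symmetric — not valid.
(B) ⟨R⟩[R]p → [R]p is the dual of axiom 5; it is valid on a frame exactly when R is euclidean. R is not euclidean, so not valid.
(C) [R]p → [R][R]p is axiom 4, which corresponds to transitivity. R is not transitive — not valid.

none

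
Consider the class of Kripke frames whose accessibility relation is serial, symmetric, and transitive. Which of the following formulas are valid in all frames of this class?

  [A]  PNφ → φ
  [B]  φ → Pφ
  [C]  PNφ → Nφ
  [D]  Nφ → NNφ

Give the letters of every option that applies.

A, B, C, D

A serial symmetric transitive relation is reflexive (take any v with uRv; symmetry gives vRu and transitivity gives uRu), hence an equivalence relation.
(A) PNφ → φ is the dual of axiom B, which corresponds to symmetry. Every such R is symmetric — valid.
(B) the dual of axiom T: valid iff R is reflexive. Every such R is reflexive — valid.
(C) PNφ → Nφ (the dual of axiom 5) characterises the euclidean frames. Every such R is euclidean — valid.
(D) axiom 4: valid iff R is transitive. Every such R is transitive — valid.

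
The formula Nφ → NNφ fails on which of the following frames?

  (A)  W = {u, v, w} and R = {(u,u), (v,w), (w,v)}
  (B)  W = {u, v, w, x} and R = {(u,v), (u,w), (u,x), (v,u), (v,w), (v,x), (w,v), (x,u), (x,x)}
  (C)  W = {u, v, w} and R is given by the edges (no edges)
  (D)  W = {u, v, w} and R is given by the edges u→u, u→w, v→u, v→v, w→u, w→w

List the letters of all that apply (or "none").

The schema Nφ → NNφ is axiom 4; it is valid on a frame iff R is transitive.
(A) R is not transitive (v R w and w R v but not v R v), so the schema fails here.
(B) R is not transitive (u R v and v R u but not u R u), so the schema fails here.
(C) R is transitive (R is closed under composition), so the schema is valid here.
(D) R is not transitive (v R u and u R w but not v R w), so the schema fails here.

A, B, D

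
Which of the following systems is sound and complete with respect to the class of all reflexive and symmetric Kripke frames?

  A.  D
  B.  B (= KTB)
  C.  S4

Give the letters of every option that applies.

(A) D is determined by the class of serial frames.
(B) B (= KTB) is determined by exactly this class.
(C) S4 is determined by the class of reflexive and transitive frames.

B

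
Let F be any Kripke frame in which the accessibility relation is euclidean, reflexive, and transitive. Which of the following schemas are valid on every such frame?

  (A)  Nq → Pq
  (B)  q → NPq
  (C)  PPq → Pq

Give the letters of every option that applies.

A relation that is euclidean, reflexive, and transitive is also serial and symmetric.
(A) Nq → Pq is axiom D; it is valid on a frame exactly when R is serial. Every such R is serial, so valid.
(B) q → NPq is axiom B; it is valid on a frame exactly when R is symmetric. Every such R is symmetric, so valid.
(C) PPq → Pq (the dual of axiom 4) characterises the transitive frames. Every such R is transitive — valid.

A, B, C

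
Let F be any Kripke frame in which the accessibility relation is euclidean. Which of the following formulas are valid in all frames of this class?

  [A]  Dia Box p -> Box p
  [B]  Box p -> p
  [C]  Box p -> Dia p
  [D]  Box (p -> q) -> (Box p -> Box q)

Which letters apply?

A, D

(A) Dia Box p -> Box p (the dual of axiom 5) characterises the euclidean frames. Every such R is euclidean — valid.
(B) axiom T: valid iff R is reflexive. Such an R need not be reflexive — not valid.
(C) Box p -> Dia p is axiom D; it is valid on a frame exactly when R is serial. Such an R need not be serial, so not valid.
(D) this is just K, valid on every normal frame.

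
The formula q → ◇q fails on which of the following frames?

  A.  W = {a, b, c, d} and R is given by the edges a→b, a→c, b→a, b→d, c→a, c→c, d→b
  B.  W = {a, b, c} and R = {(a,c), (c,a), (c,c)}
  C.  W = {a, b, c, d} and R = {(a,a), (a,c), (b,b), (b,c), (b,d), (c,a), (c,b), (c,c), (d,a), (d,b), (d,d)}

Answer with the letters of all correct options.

A, B

The schema q → ◇q is the dual of axiom T; it is valid on a frame iff R is reflexive.
(A) R is not reflexive (not a R a), so the schema fails here.
(B) R is not reflexive (not a R a), so the schema fails here.
(C) R is reflexive (each world relates to itself), so the schema is valid here.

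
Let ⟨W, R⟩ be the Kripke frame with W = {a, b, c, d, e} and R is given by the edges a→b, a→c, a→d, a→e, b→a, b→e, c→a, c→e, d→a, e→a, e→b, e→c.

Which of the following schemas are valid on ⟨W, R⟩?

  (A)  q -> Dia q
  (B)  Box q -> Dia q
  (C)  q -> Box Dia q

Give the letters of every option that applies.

B, C

R is not reflexive: not a R a.
R is symmetric: every R-edge is matched by its reverse.
R is serial: every world has an R-successor.
(A) q -> Dia q (the dual of axiom T) characterises the reflexive frames. R is not reflexive — not valid.
(B) axiom D: valid iff R is serial. R is serial — valid.
(C) q -> Box Dia q (axiom B) characterises the symmetric frames. R is symmetric — valid.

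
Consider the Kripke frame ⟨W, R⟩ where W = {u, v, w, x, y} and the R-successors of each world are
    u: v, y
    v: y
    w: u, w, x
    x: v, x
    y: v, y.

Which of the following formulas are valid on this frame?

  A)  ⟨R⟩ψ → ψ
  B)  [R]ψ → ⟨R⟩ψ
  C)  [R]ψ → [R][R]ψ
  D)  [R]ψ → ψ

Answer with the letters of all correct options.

R is not reflexive: not u R u.
R is not transitive: v R y and y R v but not v R v.
R is serial: every world has an R-successor.
R is not a subset of the identity: u R v with u ≠ v.
(A) ⟨R⟩ψ → ψ is the converse of T; it holds exactly when R ⊆ identity. Here R ⊄ identity — not valid.
(B) [R]ψ → ⟨R⟩ψ (axiom D) characterises the serial frames. R is serial — valid.
(C) axiom 4: valid iff R is transitive. R is not transitive — not valid.
(D) axiom T: valid iff R is reflexive. R is not reflexive — not valid.

B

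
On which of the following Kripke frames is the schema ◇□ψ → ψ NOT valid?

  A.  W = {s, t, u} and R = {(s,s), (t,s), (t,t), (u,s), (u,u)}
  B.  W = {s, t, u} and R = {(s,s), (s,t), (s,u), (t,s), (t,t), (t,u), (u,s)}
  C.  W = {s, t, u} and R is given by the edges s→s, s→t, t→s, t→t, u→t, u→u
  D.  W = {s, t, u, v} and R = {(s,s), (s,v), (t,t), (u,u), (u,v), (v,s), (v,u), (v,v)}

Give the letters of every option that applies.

A, B, C

The schema ◇□ψ → ψ is the dual of axiom B; it is valid on a frame iff R is symmetric.
(A) R is not symmetric (t R s but not s R t), so the schema fails here.
(B) R is not symmetric (t R u but not u R t), so the schema fails here.
(C) R is not symmetric (u R t but not t R u), so the schema fails here.
(D) R is symmetric (every R-edge is matched by its reverse), so the schema is valid here.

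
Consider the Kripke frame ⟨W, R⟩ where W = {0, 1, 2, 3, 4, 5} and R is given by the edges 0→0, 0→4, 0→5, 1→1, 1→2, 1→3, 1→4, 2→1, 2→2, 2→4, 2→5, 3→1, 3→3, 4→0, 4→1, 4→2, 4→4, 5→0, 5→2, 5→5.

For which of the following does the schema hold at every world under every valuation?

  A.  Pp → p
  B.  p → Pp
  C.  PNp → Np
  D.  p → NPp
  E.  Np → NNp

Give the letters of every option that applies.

B, D

R is reflexive: each world relates to itself.
R is symmetric: every R-edge is matched by its reverse.
R is not transitive: 0 R 4 and 4 R 1 but not 0 R 1.
R is not euclidean: 0 R 4 and 0 R 5 but not 4 R 5.
R is not a subset of the identity: 0 R 4 with 0 ≠ 4.
(A) Pp → p is the converse of T; it holds exactly when R ⊆ identity. Here R ⊄ identity — not valid.
(B) the dual of axiom T: valid iff R is reflexive. R is reflexive — valid.
(C) PNp → Np is the dual of axiom 5; it is valid on a frame exactly when R is euclidean. R is not euclidean, so not valid.
(D) p → NPp is axiom B, which corresponds to symmetry. R is symmetric — valid.
(E) Np → NNp is axiom 4; it is valid on a frame exactly when R is transitive. R is not transitive, so not valid.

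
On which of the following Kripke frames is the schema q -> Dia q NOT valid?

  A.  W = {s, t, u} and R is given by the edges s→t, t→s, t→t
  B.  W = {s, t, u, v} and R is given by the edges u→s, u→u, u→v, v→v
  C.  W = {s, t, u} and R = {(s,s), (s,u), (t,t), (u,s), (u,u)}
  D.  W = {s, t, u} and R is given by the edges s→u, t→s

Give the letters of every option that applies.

The schema q -> Dia q is the dual of axiom T; it is valid on a frame iff R is reflexive.
(A) R is not reflexive (not s R s), so the schema fails here.
(B) R is not reflexive (not s R s), so the schema fails here.
(C) R is reflexive (each world relates to itself), so the schema is valid here.
(D) R is not reflexive (not s R s), so the schema fails here.

A, B, D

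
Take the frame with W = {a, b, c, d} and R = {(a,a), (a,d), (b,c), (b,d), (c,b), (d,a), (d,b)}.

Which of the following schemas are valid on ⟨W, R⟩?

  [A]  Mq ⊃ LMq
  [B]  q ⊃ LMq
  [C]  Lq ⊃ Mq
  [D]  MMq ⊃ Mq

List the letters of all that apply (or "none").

B, C

R is symmetric: every R-edge is matched by its reverse.
R is not transitive: a R d and d R b but not a R b.
R is not euclidean: b R c and b R d but not c R d.
R is serial: every world has an R-successor.
(A) Mq ⊃ LMq is axiom 5, which corresponds to the euclidean property. R is not euclidean — not valid.
(B) q ⊃ LMq (axiom B) characterises the symmetric frames. R is symmetric — valid.
(C) Lq ⊃ Mq is axiom D, which corresponds to seriality. R is serial — valid.
(D) MMq ⊃ Mq is the dual of axiom 4, which corresponds to transitivity. R is not transitive — not valid.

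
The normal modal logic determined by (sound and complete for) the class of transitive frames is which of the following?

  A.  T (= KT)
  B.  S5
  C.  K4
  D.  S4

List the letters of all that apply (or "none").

(A) T (= KT) is determined by the class of reflexive frames.
(B) S5 is determined by the class of reflexive, symmetric, and transitive frames.
(C) K4 is determined by exactly this class.
(D) S4 is determined by the class of reflexive and transitive frames.

C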